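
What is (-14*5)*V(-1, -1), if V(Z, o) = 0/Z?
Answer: 0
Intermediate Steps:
V(Z, o) = 0
(-14*5)*V(-1, -1) = -14*5*0 = -70*0 = 0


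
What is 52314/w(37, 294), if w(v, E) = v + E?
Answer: 52314/331 ≈ 158.05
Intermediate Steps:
w(v, E) = E + v
52314/w(37, 294) = 52314/(294 + 37) = 52314/331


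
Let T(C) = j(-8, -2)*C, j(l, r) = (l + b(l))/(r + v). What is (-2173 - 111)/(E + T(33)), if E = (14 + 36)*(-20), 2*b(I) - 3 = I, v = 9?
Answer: 4568/2099 ≈ 2.1763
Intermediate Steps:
b(I) = 3/2 + I/2
j(l, r) = (3/2 + 3*l/2)/(9 + r) (j(l, r) = (l + (3/2 + l/2))/(r + 9) = (3/2 + 3*l/2)/(9 + r))
T(C) = -3*C/2 (T(C) = (3*(1 - 8)/(2*(9 - 2)))*C = ((3/2)*(-7)/7)*C = ((3/2)*(⅐)*(-7))*C = -3*C/2)
E = -1000 (E = 50*(-20) = -1000)
(-2173 - 111)/(E + T(33)) = (-2173 - 111)/(-1000 - 3/2*33) = -2284/(-1000 - 99/2) = -2284/(-2099/2) = -2284*(-2/2099) = 4568/2099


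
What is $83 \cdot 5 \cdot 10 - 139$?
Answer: $4011$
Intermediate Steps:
$83 \cdot 5 \cdot 10 - 139 = 83 \cdot 50 - 139 = 4150 - 139 = 4011$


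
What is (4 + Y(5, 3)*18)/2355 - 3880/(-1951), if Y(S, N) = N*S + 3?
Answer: 9777328/4594605 ≈ 2.1280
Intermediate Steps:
Y(S, N) = 3 + N*S
(4 + Y(5, 3)*18)/2355 - 3880/(-1951) = (4 + (3 + 3*5)*18)/2355 - 3880/(-1951) = (4 + (3 + 15)*18)*(1/2355) - 3880*(-1/1951) = (4 + 18*18)*(1/2355) + 3880/1951 = (4 + 324)*(1/2355) + 3880/1951 = 328*(1/2355) + 3880/1951 = 328/2355 + 3880/1951 = 9777328/4594605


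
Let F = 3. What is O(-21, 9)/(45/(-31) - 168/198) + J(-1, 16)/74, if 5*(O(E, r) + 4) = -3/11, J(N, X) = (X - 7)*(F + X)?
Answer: 3546501/870610 ≈ 4.0736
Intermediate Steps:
J(N, X) = (-7 + X)*(3 + X) (J(N, X) = (X - 7)*(3 + X) = (-7 + X)*(3 + X))
O(E, r) = -223/55 (O(E, r) = -4 + (-3/11)/5 = -4 + (-3*1/11)/5 = -4 + (1/5)*(-3/11) = -4 - 3/55 = -223/55)
O(-21, 9)/(45/(-31) - 168/198) + J(-1, 16)/74 = -223/(55*(45/(-31) - 168/198)) + (-21 + 16**2 - 4*16)/74 = -223/(55*(45*(-1/31) - 168*1/198)) + (-21 + 256 - 64)*(1/74) = -223/(55*(-45/31 - 28/33)) + 171*(1/74) = -223/(55*(-2353/1023)) + 171/74 = -223/55*(-1023/2353) + 171/74 = 20739/11765 + 171/74 = 3546501/870610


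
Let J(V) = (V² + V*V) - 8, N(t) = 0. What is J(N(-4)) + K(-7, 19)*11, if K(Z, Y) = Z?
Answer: -85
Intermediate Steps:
J(V) = -8 + 2*V² (J(V) = (V² + V²) - 8 = 2*V² - 8 = -8 + 2*V²)
J(N(-4)) + K(-7, 19)*11 = (-8 + 2*0²) - 7*11 = (-8 + 2*0) - 77 = (-8 + 0) - 77 = -8 - 77 = -85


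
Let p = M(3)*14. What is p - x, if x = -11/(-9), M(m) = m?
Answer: 367/9 ≈ 40.778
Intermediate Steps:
x = 11/9 (x = -11*(-⅑) = 11/9 ≈ 1.2222)
p = 42 (p = 3*14 = 42)
p - x = 42 - 1*11/9 = 42 - 11/9 = 367/9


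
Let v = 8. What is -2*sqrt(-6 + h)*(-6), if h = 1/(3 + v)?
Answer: 12*I*sqrt(715)/11 ≈ 29.17*I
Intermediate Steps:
h = 1/11 (h = 1/(3 + 8) = 1/11 ≈ 0.090909)
-2*sqrt(-6 + h)*(-6) = -2*sqrt(-6 + 1/11)*(-6) = -2*I*sqrt(715)/11*(-6) = 12*I*sqrt(715)/11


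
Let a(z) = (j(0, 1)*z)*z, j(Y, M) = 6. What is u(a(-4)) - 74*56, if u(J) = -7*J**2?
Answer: -68656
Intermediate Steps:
a(z) = 6*z**2 (a(z) = (6*z)*z = 6*z**2)
u(a(-4)) - 74*56 = -7*(6*(-4)**2)**2 - 74*56 = -7*(6*16)**2 - 4144 = -7*96**2 - 4144 = -7*9216 - 4144 = -64512 - 4144 = -68656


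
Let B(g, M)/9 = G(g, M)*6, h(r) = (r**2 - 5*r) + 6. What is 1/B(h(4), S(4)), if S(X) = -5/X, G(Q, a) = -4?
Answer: -1/216 ≈ -0.0046296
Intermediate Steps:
h(r) = 6 + r**2 - 5*r
B(g, M) = -216 (B(g, M) = 9*(-4*6) = 9*(-24) = -216)
1/B(h(4), S(4)) = 1/(-216) = -1/216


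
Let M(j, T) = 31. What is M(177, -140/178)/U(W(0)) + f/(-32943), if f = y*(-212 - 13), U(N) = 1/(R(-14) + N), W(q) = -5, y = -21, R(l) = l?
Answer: -6469384/10981 ≈ -589.14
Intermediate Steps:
U(N) = 1/(-14 + N)
f = 4725 (f = -21*(-212 - 13) = -21*(-225) = 4725)
M(177, -140/178)/U(W(0)) + f/(-32943) = 31/(1/(-14 - 5)) + 4725/(-32943) = 31/(1/(-19)) + 4725*(-1/32943) = 31/(-1/19) - 1575/10981 = 31*(-19) - 1575/10981 = -589 - 1575/10981 = -6469384/10981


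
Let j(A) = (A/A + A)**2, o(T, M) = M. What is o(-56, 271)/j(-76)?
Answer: 271/5625 ≈ 0.048178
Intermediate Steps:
j(A) = (1 + A)**2
o(-56, 271)/j(-76) = 271/((1 - 76)**2) = 271/((-75)**2) = 271/5625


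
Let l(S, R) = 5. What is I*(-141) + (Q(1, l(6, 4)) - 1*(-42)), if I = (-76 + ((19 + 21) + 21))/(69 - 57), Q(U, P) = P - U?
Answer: 889/4 ≈ 222.25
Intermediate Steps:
I = -5/4 (I = (-76 + (40 + 21))/12 = (-76 + 61)*(1/12) = -15*1/12 = -5/4 ≈ -1.2500)
I*(-141) + (Q(1, l(6, 4)) - 1*(-42)) = -5/4*(-141) + ((5 - 1*1) - 1*(-42)) = 705/4 + ((5 - 1) + 42) = 705/4 + (4 + 42) = 705/4 + 46 = 889/4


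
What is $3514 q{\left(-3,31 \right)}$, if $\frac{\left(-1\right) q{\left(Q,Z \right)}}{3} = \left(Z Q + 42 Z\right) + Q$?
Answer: $-12713652$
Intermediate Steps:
$q{\left(Q,Z \right)} = - 126 Z - 3 Q - 3 Q Z$ ($q{\left(Q,Z \right)} = - 3 \left(\left(Z Q + 42 Z\right) + Q\right) = - 3 \left(\left(Q Z + 42 Z\right) + Q\right) = - 3 \left(\left(42 Z + Q Z\right) + Q\right) = - 3 \left(Q + 42 Z + Q Z\right) = - 126 Z - 3 Q - 3 Q Z$)
$3514 q{\left(-3,31 \right)} = 3514 \left(\left(-126\right) 31 - -9 - \left(-9\right) 31\right) = 3514 \left(-3906 + 9 + 279\right) = 3514 \left(-3618\right) = -12713652$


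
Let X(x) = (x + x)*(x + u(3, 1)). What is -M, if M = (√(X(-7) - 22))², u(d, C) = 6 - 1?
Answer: -6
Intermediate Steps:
u(d, C) = 5
X(x) = 2*x*(5 + x) (X(x) = (x + x)*(x + 5) = (2*x)*(5 + x) = 2*x*(5 + x))
M = 6 (M = (√(2*(-7)*(5 - 7) - 22))² = (√(2*(-7)*(-2) - 22))² = (√(28 - 22))² = (√6)² = 6)
-M = -1*6 = -6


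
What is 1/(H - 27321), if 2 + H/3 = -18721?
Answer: -1/83490 ≈ -1.1977e-5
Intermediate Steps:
H = -56169 (H = -6 + 3*(-18721) = -6 - 56163 = -56169)
1/(H - 27321) = 1/(-56169 - 27321) = 1/(-83490) = -1/83490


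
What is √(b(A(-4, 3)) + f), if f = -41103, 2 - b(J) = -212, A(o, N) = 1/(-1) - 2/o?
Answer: I*√40889 ≈ 202.21*I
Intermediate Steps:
A(o, N) = -1 - 2/o (A(o, N) = 1*(-1) - 2/o = -1 - 2/o)
b(J) = 214 (b(J) = 2 - 1*(-212) = 2 + 212 = 214)
√(b(A(-4, 3)) + f) = √(214 - 41103) = √(-40889) = I*√40889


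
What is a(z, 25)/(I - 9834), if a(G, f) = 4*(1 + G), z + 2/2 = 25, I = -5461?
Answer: -20/3059 ≈ -0.0065381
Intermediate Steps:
z = 24 (z = -1 + 25 = 24)
a(G, f) = 4 + 4*G
a(z, 25)/(I - 9834) = (4 + 4*24)/(-5461 - 9834) = (4 + 96)/(-15295) = 100*(-1/15295) = -20/3059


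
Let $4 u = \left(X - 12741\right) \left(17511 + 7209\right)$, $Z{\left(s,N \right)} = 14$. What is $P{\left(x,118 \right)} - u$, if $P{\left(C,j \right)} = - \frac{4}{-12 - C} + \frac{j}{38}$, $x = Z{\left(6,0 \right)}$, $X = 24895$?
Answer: $- \frac{18552594035}{247} \approx -7.5112 \cdot 10^{7}$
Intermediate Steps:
$x = 14$
$u = 75111720$ ($u = \frac{\left(24895 - 12741\right) \left(17511 + 7209\right)}{4} = \frac{12154 \cdot 24720}{4} = \frac{1}{4} \cdot 300446880 = 75111720$)
$P{\left(C,j \right)} = - \frac{4}{-12 - C} + \frac{j}{38}$ ($P{\left(C,j \right)} = - \frac{4}{-12 - C} + j \frac{1}{38} = - \frac{4}{-12 - C} + \frac{j}{38}$)
$P{\left(x,118 \right)} - u = \frac{152 + 12 \cdot 118 + 14 \cdot 118}{38 \left(12 + 14\right)} - 75111720 = \frac{152 + 1416 + 1652}{38 \cdot 26} - 75111720 = \frac{1}{38} \cdot \frac{1}{26} \cdot 3220 - 75111720 = \frac{805}{247} - 75111720 = - \frac{18552594035}{247}$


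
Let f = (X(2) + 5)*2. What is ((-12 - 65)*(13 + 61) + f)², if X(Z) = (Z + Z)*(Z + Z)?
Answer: 31990336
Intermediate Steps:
X(Z) = 4*Z² (X(Z) = (2*Z)*(2*Z) = 4*Z²)
f = 42 (f = (4*2² + 5)*2 = (4*4 + 5)*2 = (16 + 5)*2 = 21*2 = 42)
((-12 - 65)*(13 + 61) + f)² = ((-12 - 65)*(13 + 61) + 42)² = (-77*74 + 42)² = (-5698 + 42)² = (-5656)² = 31990336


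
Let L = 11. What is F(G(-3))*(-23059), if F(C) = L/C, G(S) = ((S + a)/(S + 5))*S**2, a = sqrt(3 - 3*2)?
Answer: 253649/18 + 253649*I*sqrt(3)/54 ≈ 14092.0 + 8135.8*I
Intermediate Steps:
a = I*sqrt(3) (a = sqrt(3 - 6) = sqrt(-3) = I*sqrt(3) ≈ 1.732*I)
G(S) = S**2*(S + I*sqrt(3))/(5 + S) (G(S) = ((S + I*sqrt(3))/(S + 5))*S**2 = ((S + I*sqrt(3))/(5 + S))*S**2 = S**2*(S + I*sqrt(3))/(5 + S))
F(C) = 11/C
F(G(-3))*(-23059) = (11/(((-3)**2*(-3 + I*sqrt(3))/(5 - 3))))*(-23059) = (11/((9*(-3 + I*sqrt(3))/2)))*(-23059) = (11/((9*(1/2)*(-3 + I*sqrt(3)))))*(-23059) = (11/(-27/2 + 9*I*sqrt(3)/2))*(-23059) = -253649/(-27/2 + 9*I*sqrt(3)/2)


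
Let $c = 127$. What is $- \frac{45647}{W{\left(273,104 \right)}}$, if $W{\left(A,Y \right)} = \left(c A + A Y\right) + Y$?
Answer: $- \frac{45647}{63167} \approx -0.72264$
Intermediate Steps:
$W{\left(A,Y \right)} = Y + 127 A + A Y$ ($W{\left(A,Y \right)} = \left(127 A + A Y\right) + Y = Y + 127 A + A Y$)
$- \frac{45647}{W{\left(273,104 \right)}} = - \frac{45647}{104 + 127 \cdot 273 + 273 \cdot 104} = - \frac{45647}{104 + 34671 + 28392} = - \frac{45647}{63167}$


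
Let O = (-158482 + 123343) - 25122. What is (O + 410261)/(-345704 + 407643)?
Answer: 350000/61939 ≈ 5.6507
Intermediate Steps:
O = -60261 (O = -35139 - 25122 = -60261)
(O + 410261)/(-345704 + 407643) = (-60261 + 410261)/(-345704 + 407643) = 350000/61939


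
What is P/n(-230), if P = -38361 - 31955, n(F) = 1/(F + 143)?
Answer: 6117492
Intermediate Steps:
n(F) = 1/(143 + F)
P = -70316
P/n(-230) = -70316/(1/(143 - 230)) = -70316/(1/(-87)) = -70316/(-1/87) = -70316*(-87) = 6117492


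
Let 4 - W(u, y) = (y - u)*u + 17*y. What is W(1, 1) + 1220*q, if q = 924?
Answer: 1127267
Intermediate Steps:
W(u, y) = 4 - 17*y - u*(y - u) (W(u, y) = 4 - ((y - u)*u + 17*y) = 4 - (u*(y - u) + 17*y) = 4 - (17*y + u*(y - u)) = 4 + (-17*y - u*(y - u)) = 4 - 17*y - u*(y - u))
W(1, 1) + 1220*q = (4 + 1² - 17*1 - 1*1*1) + 1220*924 = (4 + 1 - 17 - 1) + 1127280 = -13 + 1127280 = 1127267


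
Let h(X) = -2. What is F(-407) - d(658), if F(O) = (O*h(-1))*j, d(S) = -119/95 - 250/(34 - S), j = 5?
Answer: 120660053/29640 ≈ 4070.9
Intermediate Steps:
d(S) = -119/95 - 250/(34 - S) (d(S) = -119*1/95 - 250/(34 - S) = -119/95 - 250/(34 - S))
F(O) = -10*O (F(O) = (O*(-2))*5 = -2*O*5 = -10*O)
F(-407) - d(658) = -10*(-407) - (27796 - 119*658)/(95*(-34 + 658)) = 4070 - (27796 - 78302)/(95*624) = 4070 - (-50506)/(95*624) = 4070 - 1*(-25253/29640) = 4070 + 25253/29640 = 120660053/29640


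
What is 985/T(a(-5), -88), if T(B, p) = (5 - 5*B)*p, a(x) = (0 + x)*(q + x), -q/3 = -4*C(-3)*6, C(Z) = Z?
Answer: 197/97152 ≈ 0.0020278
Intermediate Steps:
q = -216 (q = -3*(-4*(-3))*6 = -36*6 = -3*72 = -216)
a(x) = x*(-216 + x) (a(x) = (0 + x)*(-216 + x) = x*(-216 + x))
T(B, p) = p*(5 - 5*B)
985/T(a(-5), -88) = 985/((5*(-88)*(1 - (-5)*(-216 - 5)))) = 985/((5*(-88)*(1 - (-5)*(-221)))) = 985/((5*(-88)*(1 - 1*1105))) = 985/((5*(-88)*(1 - 1105))) = 985/((5*(-88)*(-1104))) = 985/485760 = 985*(1/485760) = 197/97152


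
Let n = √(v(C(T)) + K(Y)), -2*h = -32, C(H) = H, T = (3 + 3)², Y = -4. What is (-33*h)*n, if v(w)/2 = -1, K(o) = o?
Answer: -528*I*√6 ≈ -1293.3*I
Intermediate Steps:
T = 36 (T = 6² = 36)
h = 16 (h = -½*(-32) = 16)
v(w) = -2 (v(w) = 2*(-1) = -2)
n = I*√6 (n = √(-2 - 4) = √(-6) = I*√6 ≈ 2.4495*I)
(-33*h)*n = (-33*16)*(I*√6) = -528*I*√6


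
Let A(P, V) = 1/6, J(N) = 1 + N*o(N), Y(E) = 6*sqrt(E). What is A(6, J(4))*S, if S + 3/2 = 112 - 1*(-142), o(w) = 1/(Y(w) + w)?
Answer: 505/12 ≈ 42.083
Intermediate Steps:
o(w) = 1/(w + 6*sqrt(w)) (o(w) = 1/(6*sqrt(w) + w) = 1/(w + 6*sqrt(w)))
S = 505/2 (S = -3/2 + (112 - 1*(-142)) = -3/2 + (112 + 142) = -3/2 + 254 = 505/2 ≈ 252.50)
J(N) = 1 + N/(N + 6*sqrt(N))
A(P, V) = 1/6
A(6, J(4))*S = (1/6)*(505/2) = 505/12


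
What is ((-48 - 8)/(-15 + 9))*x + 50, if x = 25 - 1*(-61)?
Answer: 2558/3 ≈ 852.67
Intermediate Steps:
x = 86 (x = 25 + 61 = 86)
((-48 - 8)/(-15 + 9))*x + 50 = ((-48 - 8)/(-15 + 9))*86 + 50 = -56/(-6)*86 + 50 = -56*(-⅙)*86 + 50 = (28/3)*86 + 50 = 2408/3 + 50 = 2558/3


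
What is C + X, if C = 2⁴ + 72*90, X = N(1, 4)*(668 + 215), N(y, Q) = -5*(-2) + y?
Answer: 16209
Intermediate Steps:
N(y, Q) = 10 + y
X = 9713 (X = (10 + 1)*(668 + 215) = 11*883 = 9713)
C = 6496 (C = 16 + 6480 = 6496)
C + X = 6496 + 9713 = 16209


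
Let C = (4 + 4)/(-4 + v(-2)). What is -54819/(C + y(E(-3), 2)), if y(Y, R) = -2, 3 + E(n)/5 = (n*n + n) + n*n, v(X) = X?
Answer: 164457/10 ≈ 16446.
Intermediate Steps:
E(n) = -15 + 5*n + 10*n² (E(n) = -15 + 5*((n*n + n) + n*n) = -15 + 5*((n² + n) + n²) = -15 + 5*((n + n²) + n²) = -15 + 5*(n + 2*n²) = -15 + (5*n + 10*n²) = -15 + 5*n + 10*n²)
C = -4/3 (C = (4 + 4)/(-4 - 2) = 8/(-6) = 8*(-⅙) = -4/3 ≈ -1.3333)
-54819/(C + y(E(-3), 2)) = -54819/(-4/3 - 2) = -54819/(-10/3) = -3/10*(-54819) = 164457/10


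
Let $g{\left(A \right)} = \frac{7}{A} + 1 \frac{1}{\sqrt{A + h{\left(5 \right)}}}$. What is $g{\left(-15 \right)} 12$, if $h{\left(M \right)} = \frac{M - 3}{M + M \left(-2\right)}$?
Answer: $- \frac{28}{5} - \frac{12 i \sqrt{385}}{77} \approx -5.6 - 3.0579 i$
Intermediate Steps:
$h{\left(M \right)} = - \frac{-3 + M}{M}$ ($h{\left(M \right)} = \frac{-3 + M}{M - 2 M} = \frac{-3 + M}{\left(-1\right) M} = \left(-3 + M\right) \left(- \frac{1}{M}\right) = - \frac{-3 + M}{M}$)
$g{\left(A \right)} = \frac{1}{\sqrt{- \frac{2}{5} + A}} + \frac{7}{A}$ ($g{\left(A \right)} = \frac{7}{A} + 1 \frac{1}{\sqrt{A + \frac{3 - 5}{5}}} = \frac{7}{A} + 1 \frac{1}{\sqrt{A + \frac{1}{5} \left(-2\right)}} = \frac{7}{A} + 1 \frac{1}{\sqrt{A - \frac{2}{5}}} = \frac{7}{A} + 1 \frac{1}{\sqrt{- \frac{2}{5} + A}} = \frac{7}{A} + \frac{1}{\sqrt{- \frac{2}{5} + A}} = \frac{1}{\sqrt{- \frac{2}{5} + A}} + \frac{7}{A}$)
$g{\left(-15 \right)} 12 = \left(\frac{7}{-15} + \frac{\sqrt{5}}{\sqrt{-2 + 5 \left(-15\right)}}\right) 12 = \left(7 \left(- \frac{1}{15}\right) + \frac{\sqrt{5}}{\sqrt{-2 - 75}}\right) 12 = \left(- \frac{7}{15} + \frac{\sqrt{5}}{i \sqrt{77}}\right) 12 = \left(- \frac{7}{15} + \sqrt{5} \left(- \frac{i \sqrt{77}}{77}\right)\right) 12 = \left(- \frac{7}{15} - \frac{i \sqrt{385}}{77}\right) 12 = - \frac{28}{5} - \frac{12 i \sqrt{385}}{77}$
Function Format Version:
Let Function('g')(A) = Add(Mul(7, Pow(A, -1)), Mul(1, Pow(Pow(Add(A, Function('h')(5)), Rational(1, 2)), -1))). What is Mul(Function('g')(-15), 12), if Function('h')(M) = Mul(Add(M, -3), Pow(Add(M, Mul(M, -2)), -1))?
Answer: Add(Rational(-28, 5), Mul(Rational(-12, 77), I, Pow(385, Rational(1, 2)))) ≈ Add(-5.6000, Mul(-3.0579, I))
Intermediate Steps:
Function('h')(M) = Mul(-1, Pow(M, -1), Add(-3, M)) (Function('h')(M) = Mul(Add(-3, M), Pow(Add(M, Mul(-2, M)), -1)) = Mul(Add(-3, M), Pow(Mul(-1, M), -1)) = Mul(Add(-3, M), Mul(-1, Pow(M, -1))) = Mul(-1, Pow(M, -1), Add(-3, M)))
Function('g')(A) = Add(Pow(Add(Rational(-2, 5), A), Rational(-1, 2)), Mul(7, Pow(A, -1))) (Function('g')(A) = Add(Mul(7, Pow(A, -1)), Mul(1, Pow(Pow(Add(A, Mul(Pow(5, -1), Add(3, Mul(-1, 5)))), Rational(1, 2)), -1))) = Add(Mul(7, Pow(A, -1)), Mul(1, Pow(Pow(Add(A, Mul(Rational(1, 5), Add(3, -5))), Rational(1, 2)), -1))) = Add(Mul(7, Pow(A, -1)), Mul(1, Pow(Pow(Add(A, Mul(Rational(1, 5), -2)), Rational(1, 2)), -1))) = Add(Mul(7, Pow(A, -1)), Mul(1, Pow(Pow(Add(A, Rational(-2, 5)), Rational(1, 2)), -1))) = Add(Mul(7, Pow(A, -1)), Mul(1, Pow(Pow(Add(Rational(-2, 5), A), Rational(1, 2)), -1))) = Add(Mul(7, Pow(A, -1)), Mul(1, Pow(Add(Rational(-2, 5), A), Rational(-1, 2)))) = Add(Mul(7, Pow(A, -1)), Pow(Add(Rational(-2, 5), A), Rational(-1, 2))) = Add(Pow(Add(Rational(-2, 5), A), Rational(-1, 2)), Mul(7, Pow(A, -1))))
Mul(Function('g')(-15), 12) = Mul(Add(Mul(7, Pow(-15, -1)), Mul(Pow(5, Rational(1, 2)), Pow(Add(-2, Mul(5, -15)), Rational(-1, 2)))), 12) = Mul(Add(Mul(7, Rational(-1, 15)), Mul(Pow(5, Rational(1, 2)), Pow(Add(-2, -75), Rational(-1, 2)))), 12) = Mul(Add(Rational(-7, 15), Mul(Pow(5, Rational(1, 2)), Pow(-77, Rational(-1, 2)))), 12) = Mul(Add(Rational(-7, 15), Mul(Pow(5, Rational(1, 2)), Mul(Rational(-1, 77), I, Pow(77, Rational(1, 2))))), 12) = Mul(Add(Rational(-7, 15), Mul(Rational(-1, 77), I, Pow(385, Rational(1, 2)))), 12) = Add(Rational(-28, 5), Mul(Rational(-12, 77), I, Pow(385, Rational(1, 2))))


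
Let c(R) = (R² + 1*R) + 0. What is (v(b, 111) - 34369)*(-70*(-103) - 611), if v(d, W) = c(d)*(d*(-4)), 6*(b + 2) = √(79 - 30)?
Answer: -12247420649/54 ≈ -2.2680e+8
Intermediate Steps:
c(R) = R + R² (c(R) = (R² + R) + 0 = (R + R²) + 0 = R + R²)
b = -⅚ (b = -2 + √(79 - 30)/6 = -2 + √49/6 = -2 + (⅙)*7 = -2 + 7/6 = -⅚ ≈ -0.83333)
v(d, W) = -4*d²*(1 + d) (v(d, W) = (d*(1 + d))*(d*(-4)) = (d*(1 + d))*(-4*d) = -4*d²*(1 + d))
(v(b, 111) - 34369)*(-70*(-103) - 611) = (4*(-⅚)²*(-1 - 1*(-⅚)) - 34369)*(-70*(-103) - 611) = (4*(25/36)*(-1 + ⅚) - 34369)*(7210 - 611) = (4*(25/36)*(-⅙) - 34369)*6599 = (-25/54 - 34369)*6599 = -1855951/54*6599 = -12247420649/54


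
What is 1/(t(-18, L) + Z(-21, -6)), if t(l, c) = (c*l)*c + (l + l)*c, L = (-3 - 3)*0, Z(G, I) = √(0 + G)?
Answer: -I*√21/21 ≈ -0.21822*I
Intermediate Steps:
Z(G, I) = √G
L = 0 (L = -6*0 = 0)
t(l, c) = l*c² + 2*c*l (t(l, c) = l*c² + (2*l)*c = l*c² + 2*c*l)
1/(t(-18, L) + Z(-21, -6)) = 1/(0*(-18)*(2 + 0) + √(-21)) = 1/(0*(-18)*2 + I*√21) = 1/(0 + I*√21) = 1/(I*√21) = -I*√21/21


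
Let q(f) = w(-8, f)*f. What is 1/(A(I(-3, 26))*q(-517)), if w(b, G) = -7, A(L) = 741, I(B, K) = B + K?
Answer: 1/2681679 ≈ 3.7290e-7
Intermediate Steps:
q(f) = -7*f
1/(A(I(-3, 26))*q(-517)) = 1/(741*((-7*(-517)))) = (1/741)/3619 = (1/741)*(1/3619) = 1/2681679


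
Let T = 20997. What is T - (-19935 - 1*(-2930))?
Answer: 38002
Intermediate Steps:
T - (-19935 - 1*(-2930)) = 20997 - (-19935 - 1*(-2930)) = 20997 - (-19935 + 2930) = 20997 - 1*(-17005) = 20997 + 17005 = 38002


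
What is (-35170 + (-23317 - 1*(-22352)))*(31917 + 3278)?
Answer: -1271771325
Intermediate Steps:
(-35170 + (-23317 - 1*(-22352)))*(31917 + 3278) = (-35170 + (-23317 + 22352))*35195 = (-35170 - 965)*35195 = -36135*35195 = -1271771325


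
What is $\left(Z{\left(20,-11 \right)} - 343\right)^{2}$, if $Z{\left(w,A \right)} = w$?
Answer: $104329$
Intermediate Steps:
$\left(Z{\left(20,-11 \right)} - 343\right)^{2} = \left(20 - 343\right)^{2} = \left(-323\right)^{2} = 104329$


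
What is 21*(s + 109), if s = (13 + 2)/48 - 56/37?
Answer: 1340157/592 ≈ 2263.8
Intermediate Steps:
s = -711/592 (s = 15*(1/48) - 56*1/37 = 5/16 - 56/37 = -711/592 ≈ -1.2010)
21*(s + 109) = 21*(-711/592 + 109) = 21*(63817/592) = 1340157/592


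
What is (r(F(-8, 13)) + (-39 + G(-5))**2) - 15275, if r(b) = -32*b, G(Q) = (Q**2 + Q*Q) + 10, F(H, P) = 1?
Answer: -14866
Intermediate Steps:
G(Q) = 10 + 2*Q**2 (G(Q) = (Q**2 + Q**2) + 10 = 2*Q**2 + 10 = 10 + 2*Q**2)
(r(F(-8, 13)) + (-39 + G(-5))**2) - 15275 = (-32*1 + (-39 + (10 + 2*(-5)**2))**2) - 15275 = (-32 + (-39 + (10 + 2*25))**2) - 15275 = (-32 + (-39 + (10 + 50))**2) - 15275 = (-32 + (-39 + 60)**2) - 15275 = (-32 + 21**2) - 15275 = (-32 + 441) - 15275 = 409 - 15275 = -14866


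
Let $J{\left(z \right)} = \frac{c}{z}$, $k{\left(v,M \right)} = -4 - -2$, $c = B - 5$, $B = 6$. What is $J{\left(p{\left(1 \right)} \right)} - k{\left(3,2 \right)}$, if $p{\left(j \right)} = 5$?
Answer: $\frac{11}{5} \approx 2.2$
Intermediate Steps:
$c = 1$ ($c = 6 - 5 = 1$)
$k{\left(v,M \right)} = -2$ ($k{\left(v,M \right)} = -4 + 2 = -2$)
$J{\left(z \right)} = \frac{1}{z}$ ($J{\left(z \right)} = 1 \frac{1}{z} = \frac{1}{z}$)
$J{\left(p{\left(1 \right)} \right)} - k{\left(3,2 \right)} = \frac{1}{5} - -2 = \frac{1}{5} + 2 = \frac{11}{5}$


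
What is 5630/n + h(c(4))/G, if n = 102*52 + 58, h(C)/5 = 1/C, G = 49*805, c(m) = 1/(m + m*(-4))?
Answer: 3167909/3021487 ≈ 1.0485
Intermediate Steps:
c(m) = -1/(3*m) (c(m) = 1/(m - 4*m) = 1/(-3*m) = -1/(3*m))
G = 39445
h(C) = 5/C
n = 5362 (n = 5304 + 58 = 5362)
5630/n + h(c(4))/G = 5630/5362 + (5/((-⅓/4)))/39445 = 5630*(1/5362) + (5/((-⅓*¼)))*(1/39445) = 2815/2681 + (5/(-1/12))*(1/39445) = 2815/2681 + (5*(-12))*(1/39445) = 2815/2681 - 60*1/39445 = 2815/2681 - 12/7889 = 3167909/3021487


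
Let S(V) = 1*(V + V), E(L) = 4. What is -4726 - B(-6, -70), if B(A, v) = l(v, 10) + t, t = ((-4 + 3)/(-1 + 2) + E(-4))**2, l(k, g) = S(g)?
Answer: -4755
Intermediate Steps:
S(V) = 2*V (S(V) = 1*(2*V) = 2*V)
l(k, g) = 2*g
t = 9 (t = ((-4 + 3)/(-1 + 2) + 4)**2 = (-1/1 + 4)**2 = (-1*1 + 4)**2 = (-1 + 4)**2 = 3**2 = 9)
B(A, v) = 29 (B(A, v) = 2*10 + 9 = 20 + 9 = 29)
-4726 - B(-6, -70) = -4726 - 1*29 = -4726 - 29 = -4755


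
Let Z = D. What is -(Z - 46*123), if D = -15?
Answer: 5673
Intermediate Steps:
Z = -15
-(Z - 46*123) = -(-15 - 46*123) = -(-15 - 5658) = -1*(-5673) = 5673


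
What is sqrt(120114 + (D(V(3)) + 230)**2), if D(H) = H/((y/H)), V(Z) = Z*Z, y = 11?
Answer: sqrt(21351115)/11 ≈ 420.07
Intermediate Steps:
V(Z) = Z**2
D(H) = H**2/11 (D(H) = H/((11/H)) = H*(H/11) = H**2/11)
sqrt(120114 + (D(V(3)) + 230)**2) = sqrt(120114 + ((3**2)**2/11 + 230)**2) = sqrt(120114 + ((1/11)*9**2 + 230)**2) = sqrt(120114 + ((1/11)*81 + 230)**2) = sqrt(120114 + (81/11 + 230)**2) = sqrt(120114 + (2611/11)**2) = sqrt(120114 + 6817321/121) = sqrt(21351115/121) = sqrt(21351115)/11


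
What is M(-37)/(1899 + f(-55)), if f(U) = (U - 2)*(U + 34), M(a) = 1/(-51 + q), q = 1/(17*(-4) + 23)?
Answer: -5/789824 ≈ -6.3305e-6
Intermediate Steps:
q = -1/45 (q = 1/(-68 + 23) = 1/(-45) = -1/45 ≈ -0.022222)
M(a) = -45/2296 (M(a) = 1/(-51 - 1/45) = 1/(-2296/45) = -45/2296)
f(U) = (-2 + U)*(34 + U)
M(-37)/(1899 + f(-55)) = -45/(2296*(1899 + (-68 + (-55)**2 + 32*(-55)))) = -45/(2296*(1899 + (-68 + 3025 - 1760))) = -45/(2296*(1899 + 1197)) = -45/2296/3096 = -45/2296*1/3096 = -5/789824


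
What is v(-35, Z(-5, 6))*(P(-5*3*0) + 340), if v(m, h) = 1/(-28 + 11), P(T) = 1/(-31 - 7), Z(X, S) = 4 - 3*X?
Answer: -12919/646 ≈ -19.998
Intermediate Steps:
P(T) = -1/38 (P(T) = 1/(-38) = -1/38)
v(m, h) = -1/17 (v(m, h) = 1/(-17) = -1/17)
v(-35, Z(-5, 6))*(P(-5*3*0) + 340) = -(-1/38 + 340)/17 = -1/17*12919/38 = -12919/646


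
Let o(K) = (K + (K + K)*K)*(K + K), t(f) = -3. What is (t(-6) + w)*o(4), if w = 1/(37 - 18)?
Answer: -16128/19 ≈ -848.84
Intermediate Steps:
o(K) = 2*K*(K + 2*K²) (o(K) = (K + (2*K)*K)*(2*K) = (K + 2*K²)*(2*K) = 2*K*(K + 2*K²))
w = 1/19 ≈ 0.052632
(t(-6) + w)*o(4) = (-3 + 1/19)*(4²*(2 + 4*4)) = -896*(2 + 16)/19 = -896*18/19 = -56/19*288 = -16128/19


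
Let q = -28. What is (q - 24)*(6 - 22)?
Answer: 832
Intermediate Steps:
(q - 24)*(6 - 22) = (-28 - 24)*(6 - 22) = -52*(-16) = 832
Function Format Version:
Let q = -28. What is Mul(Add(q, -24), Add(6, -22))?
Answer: 832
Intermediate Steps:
Mul(Add(q, -24), Add(6, -22)) = Mul(Add(-28, -24), Add(6, -22)) = Mul(-52, -16) = 832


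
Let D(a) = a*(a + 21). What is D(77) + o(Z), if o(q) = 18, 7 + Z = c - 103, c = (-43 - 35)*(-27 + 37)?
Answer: 7564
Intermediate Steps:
c = -780 (c = -78*10 = -780)
D(a) = a*(21 + a)
Z = -890 (Z = -7 + (-780 - 103) = -7 - 883 = -890)
D(77) + o(Z) = 77*(21 + 77) + 18 = 77*98 + 18 = 7546 + 18 = 7564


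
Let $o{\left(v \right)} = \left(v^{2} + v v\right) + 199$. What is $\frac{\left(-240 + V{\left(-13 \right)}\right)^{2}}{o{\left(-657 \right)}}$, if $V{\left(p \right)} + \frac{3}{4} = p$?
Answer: $\frac{1030225}{13815952} \approx 0.074568$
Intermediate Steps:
$V{\left(p \right)} = - \frac{3}{4} + p$
$o{\left(v \right)} = 199 + 2 v^{2}$ ($o{\left(v \right)} = \left(v^{2} + v^{2}\right) + 199 = 2 v^{2} + 199 = 199 + 2 v^{2}$)
$\frac{\left(-240 + V{\left(-13 \right)}\right)^{2}}{o{\left(-657 \right)}} = \frac{\left(-240 - \frac{55}{4}\right)^{2}}{199 + 2 \left(-657\right)^{2}} = \frac{\left(-240 - \frac{55}{4}\right)^{2}}{199 + 2 \cdot 431649} = \frac{\left(- \frac{1015}{4}\right)^{2}}{199 + 863298} = \frac{1030225}{16 \cdot 863497} = \frac{1030225}{16} \cdot \frac{1}{863497} = \frac{1030225}{13815952}$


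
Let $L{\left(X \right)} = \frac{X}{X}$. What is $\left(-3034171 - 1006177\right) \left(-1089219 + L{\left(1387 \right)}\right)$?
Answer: $4400819767864$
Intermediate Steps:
$L{\left(X \right)} = 1$
$\left(-3034171 - 1006177\right) \left(-1089219 + L{\left(1387 \right)}\right) = \left(-3034171 - 1006177\right) \left(-1089219 + 1\right) = \left(-4040348\right) \left(-1089218\right) = 4400819767864$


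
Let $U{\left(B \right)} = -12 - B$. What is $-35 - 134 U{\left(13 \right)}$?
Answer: $3315$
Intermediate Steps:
$-35 - 134 U{\left(13 \right)} = -35 - 134 \left(-12 - 13\right) = -35 - -3350 = -35 + 3350 = 3315$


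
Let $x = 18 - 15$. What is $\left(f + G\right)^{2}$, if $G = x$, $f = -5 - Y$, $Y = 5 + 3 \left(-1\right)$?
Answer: $16$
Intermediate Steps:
$Y = 2$ ($Y = 5 - 3 = 2$)
$x = 3$
$f = -7$ ($f = -5 - 2 = -7$)
$G = 3$
$\left(f + G\right)^{2} = \left(-7 + 3\right)^{2} = \left(-4\right)^{2} = 16$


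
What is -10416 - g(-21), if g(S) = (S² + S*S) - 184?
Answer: -11114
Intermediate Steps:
g(S) = -184 + 2*S² (g(S) = (S² + S²) - 184 = 2*S² - 184 = -184 + 2*S²)
-10416 - g(-21) = -10416 - (-184 + 2*(-21)²) = -10416 - (-184 + 2*441) = -10416 - (-184 + 882) = -10416 - 1*698 = -10416 - 698 = -11114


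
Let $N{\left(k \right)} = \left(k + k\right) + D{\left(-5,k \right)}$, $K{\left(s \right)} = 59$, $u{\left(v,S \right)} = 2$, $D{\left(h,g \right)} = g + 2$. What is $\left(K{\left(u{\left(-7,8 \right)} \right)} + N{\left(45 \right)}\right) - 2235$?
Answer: $-2039$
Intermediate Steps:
$D{\left(h,g \right)} = 2 + g$
$N{\left(k \right)} = 2 + 3 k$ ($N{\left(k \right)} = \left(k + k\right) + \left(2 + k\right) = 2 k + \left(2 + k\right) = 2 + 3 k$)
$\left(K{\left(u{\left(-7,8 \right)} \right)} + N{\left(45 \right)}\right) - 2235 = \left(59 + \left(2 + 3 \cdot 45\right)\right) - 2235 = \left(59 + \left(2 + 135\right)\right) - 2235 = \left(59 + 137\right) - 2235 = 196 - 2235 = -2039$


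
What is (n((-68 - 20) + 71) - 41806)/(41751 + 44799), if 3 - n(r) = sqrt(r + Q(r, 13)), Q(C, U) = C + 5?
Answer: -41803/86550 - I*sqrt(29)/86550 ≈ -0.48299 - 6.222e-5*I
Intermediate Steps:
Q(C, U) = 5 + C
n(r) = 3 - sqrt(5 + 2*r) (n(r) = 3 - sqrt(r + (5 + r)) = 3 - sqrt(5 + 2*r))
(n((-68 - 20) + 71) - 41806)/(41751 + 44799) = ((3 - sqrt(5 + 2*((-68 - 20) + 71))) - 41806)/(41751 + 44799) = ((3 - sqrt(5 + 2*(-88 + 71))) - 41806)/86550 = ((3 - sqrt(5 + 2*(-17))) - 41806)*(1/86550) = ((3 - sqrt(5 - 34)) - 41806)*(1/86550) = ((3 - sqrt(-29)) - 41806)*(1/86550) = ((3 - I*sqrt(29)) - 41806)*(1/86550) = (-41803 - I*sqrt(29))*(1/86550) = -41803/86550 - I*sqrt(29)/86550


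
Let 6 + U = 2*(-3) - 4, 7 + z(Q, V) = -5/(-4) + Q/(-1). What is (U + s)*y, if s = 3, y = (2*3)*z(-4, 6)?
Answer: 273/2 ≈ 136.50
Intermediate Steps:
z(Q, V) = -23/4 - Q (z(Q, V) = -7 + (-5/(-4) + Q/(-1)) = -7 + (-5*(-¼) + Q*(-1)) = -7 + (5/4 - Q) = -23/4 - Q)
U = -16 (U = -6 + (2*(-3) - 4) = -6 + (-6 - 4) = -6 - 10 = -16)
y = -21/2 (y = (2*3)*(-23/4 - 1*(-4)) = 6*(-23/4 + 4) = 6*(-7/4) = -21/2 ≈ -10.500)
(U + s)*y = (-16 + 3)*(-21/2) = -13*(-21/2) = 273/2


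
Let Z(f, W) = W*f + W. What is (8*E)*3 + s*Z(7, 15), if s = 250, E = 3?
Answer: 30072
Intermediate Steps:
Z(f, W) = W + W*f
(8*E)*3 + s*Z(7, 15) = (8*3)*3 + 250*(15*(1 + 7)) = 24*3 + 250*(15*8) = 72 + 250*120 = 72 + 30000 = 30072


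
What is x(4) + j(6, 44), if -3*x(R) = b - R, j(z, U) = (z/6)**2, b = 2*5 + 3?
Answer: -2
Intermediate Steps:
b = 13 (b = 10 + 3 = 13)
j(z, U) = z**2/36 (j(z, U) = (z*(1/6))**2 = (z/6)**2 = z**2/36)
x(R) = -13/3 + R/3 (x(R) = -(13 - R)/3 = -13/3 + R/3)
x(4) + j(6, 44) = (-13/3 + (1/3)*4) + (1/36)*6**2 = (-13/3 + 4/3) + (1/36)*36 = -3 + 1 = -2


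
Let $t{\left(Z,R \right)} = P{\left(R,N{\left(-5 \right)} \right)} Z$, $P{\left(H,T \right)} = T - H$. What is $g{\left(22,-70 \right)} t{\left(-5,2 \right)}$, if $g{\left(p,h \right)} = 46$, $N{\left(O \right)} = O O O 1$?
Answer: $29210$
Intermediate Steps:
$N{\left(O \right)} = O^{3}$ ($N{\left(O \right)} = O O^{2} \cdot 1 = O^{3} \cdot 1 = O^{3}$)
$t{\left(Z,R \right)} = Z \left(-125 - R\right)$ ($t{\left(Z,R \right)} = \left(\left(-5\right)^{3} - R\right) Z = \left(-125 - R\right) Z = Z \left(-125 - R\right)$)
$g{\left(22,-70 \right)} t{\left(-5,2 \right)} = 46 \left(\left(-1\right) \left(-5\right) \left(125 + 2\right)\right) = 46 \left(\left(-1\right) \left(-5\right) 127\right) = 46 \cdot 635 = 29210$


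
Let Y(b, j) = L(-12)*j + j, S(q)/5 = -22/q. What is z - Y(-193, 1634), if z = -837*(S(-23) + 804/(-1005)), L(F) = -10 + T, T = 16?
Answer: -1698716/115 ≈ -14771.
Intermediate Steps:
S(q) = -110/q (S(q) = 5*(-22/q) = -110/q)
L(F) = 6 (L(F) = -10 + 16 = 6)
Y(b, j) = 7*j (Y(b, j) = 6*j + j = 7*j)
z = -383346/115 (z = -837*(-110/(-23) + 804/(-1005)) = -837*(-110*(-1/23) + 804*(-1/1005)) = -837*(110/23 - 4/5) = -837*458/115 = -383346/115 ≈ -3333.4)
z - Y(-193, 1634) = -383346/115 - 7*1634 = -383346/115 - 1*11438 = -383346/115 - 11438 = -1698716/115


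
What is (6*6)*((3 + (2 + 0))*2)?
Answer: 360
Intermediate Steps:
(6*6)*((3 + (2 + 0))*2) = 36*((3 + 2)*2) = 36*(5*2) = 36*10 = 360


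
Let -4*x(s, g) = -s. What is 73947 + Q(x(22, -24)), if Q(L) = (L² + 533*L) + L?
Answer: 307657/4 ≈ 76914.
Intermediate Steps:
x(s, g) = s/4 (x(s, g) = -(-1)*s/4 = s/4)
Q(L) = L² + 534*L
73947 + Q(x(22, -24)) = 73947 + ((¼)*22)*(534 + (¼)*22) = 73947 + 11*(534 + 11/2)/2 = 73947 + (11/2)*(1079/2) = 73947 + 11869/4 = 307657/4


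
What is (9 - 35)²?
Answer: 676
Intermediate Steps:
(9 - 35)² = (-26)² = 676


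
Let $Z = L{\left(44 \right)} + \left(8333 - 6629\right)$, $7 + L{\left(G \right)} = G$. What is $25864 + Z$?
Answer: $27605$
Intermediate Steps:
$L{\left(G \right)} = -7 + G$
$Z = 1741$ ($Z = \left(-7 + 44\right) + \left(8333 - 6629\right) = 37 + 1704 = 1741$)
$25864 + Z = 25864 + 1741 = 27605$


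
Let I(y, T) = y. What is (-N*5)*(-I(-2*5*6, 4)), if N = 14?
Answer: -4200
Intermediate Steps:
(-N*5)*(-I(-2*5*6, 4)) = (-1*14*5)*(-(-2*5)*6) = (-14*5)*(-(-10)*6) = -(-70)*(-60) = -70*60 = -4200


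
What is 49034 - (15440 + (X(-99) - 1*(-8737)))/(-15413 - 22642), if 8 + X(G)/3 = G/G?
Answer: 622004342/12685 ≈ 49035.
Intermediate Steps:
X(G) = -21 (X(G) = -24 + 3*(G/G) = -24 + 3*1 = -24 + 3 = -21)
49034 - (15440 + (X(-99) - 1*(-8737)))/(-15413 - 22642) = 49034 - (15440 + (-21 - 1*(-8737)))/(-15413 - 22642) = 49034 - (15440 + (-21 + 8737))/(-38055) = 49034 - (15440 + 8716)*(-1)/38055 = 49034 - 24156*(-1)/38055 = 49034 - 1*(-8052/12685) = 49034 + 8052/12685 = 622004342/12685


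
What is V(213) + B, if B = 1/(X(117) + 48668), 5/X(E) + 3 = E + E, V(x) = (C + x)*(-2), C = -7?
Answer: -4631832725/11242313 ≈ -412.00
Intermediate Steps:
V(x) = 14 - 2*x (V(x) = (-7 + x)*(-2) = 14 - 2*x)
X(E) = 5/(-3 + 2*E) (X(E) = 5/(-3 + (E + E)) = 5/(-3 + 2*E))
B = 231/11242313 (B = 1/(5/(-3 + 2*117) + 48668) = 1/(5/(-3 + 234) + 48668) = 1/(5/231 + 48668) = 1/(11242313/231) = 231/11242313 ≈ 2.0547e-5)
V(213) + B = (14 - 2*213) + 231/11242313 = (14 - 426) + 231/11242313 = -412 + 231/11242313 = -4631832725/11242313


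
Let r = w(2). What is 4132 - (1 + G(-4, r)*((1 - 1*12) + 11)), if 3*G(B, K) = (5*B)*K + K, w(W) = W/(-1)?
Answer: 4131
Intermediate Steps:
w(W) = -W (w(W) = W*(-1) = -W)
r = -2 (r = -1*2 = -2)
G(B, K) = K/3 + 5*B*K/3 (G(B, K) = ((5*B)*K + K)/3 = (5*B*K + K)/3 = (K + 5*B*K)/3 = K/3 + 5*B*K/3)
4132 - (1 + G(-4, r)*((1 - 1*12) + 11)) = 4132 - (1 + ((⅓)*(-2)*(1 + 5*(-4)))*((1 - 1*12) + 11)) = 4132 - (1 + ((⅓)*(-2)*(1 - 20))*((1 - 12) + 11)) = 4132 - (1 + ((⅓)*(-2)*(-19))*(-11 + 11)) = 4132 - (1 + (38/3)*0) = 4132 - (1 + 0) = 4132 - 1*1 = 4132 - 1 = 4131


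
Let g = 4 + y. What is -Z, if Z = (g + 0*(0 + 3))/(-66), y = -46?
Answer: -7/11 ≈ -0.63636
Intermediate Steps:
g = -42 (g = 4 - 46 = -42)
Z = 7/11 (Z = (-42 + 0*(0 + 3))/(-66) = -(-42 + 0*3)/66 = -(-42 + 0)/66 = -1/66*(-42) = 7/11 ≈ 0.63636)
-Z = -1*7/11 = -7/11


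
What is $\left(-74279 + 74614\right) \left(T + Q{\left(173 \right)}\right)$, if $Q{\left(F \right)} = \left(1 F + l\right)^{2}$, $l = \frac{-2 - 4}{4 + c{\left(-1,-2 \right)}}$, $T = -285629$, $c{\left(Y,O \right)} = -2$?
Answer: $-86004215$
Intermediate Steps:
$l = -3$ ($l = \frac{-2 - 4}{4 - 2} = - \frac{6}{2} = \left(-6\right) \frac{1}{2} = -3$)
$Q{\left(F \right)} = \left(-3 + F\right)^{2}$ ($Q{\left(F \right)} = \left(1 F - 3\right)^{2} = \left(F - 3\right)^{2} = \left(-3 + F\right)^{2}$)
$\left(-74279 + 74614\right) \left(T + Q{\left(173 \right)}\right) = \left(-74279 + 74614\right) \left(-285629 + \left(-3 + 173\right)^{2}\right) = 335 \left(-285629 + 170^{2}\right) = 335 \left(-285629 + 28900\right) = 335 \left(-256729\right) = -86004215$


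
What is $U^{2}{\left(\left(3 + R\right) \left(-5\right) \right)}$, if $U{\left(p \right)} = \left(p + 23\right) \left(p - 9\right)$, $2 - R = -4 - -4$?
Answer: $4624$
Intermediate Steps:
$R = 2$ ($R = 2 - \left(-4 - -4\right) = 2 - \left(-4 + 4\right) = 2 - 0 = 2 + 0 = 2$)
$U{\left(p \right)} = \left(-9 + p\right) \left(23 + p\right)$ ($U{\left(p \right)} = \left(23 + p\right) \left(-9 + p\right) = \left(-9 + p\right) \left(23 + p\right)$)
$U^{2}{\left(\left(3 + R\right) \left(-5\right) \right)} = \left(-207 + \left(\left(3 + 2\right) \left(-5\right)\right)^{2} + 14 \left(3 + 2\right) \left(-5\right)\right)^{2} = \left(-207 + \left(5 \left(-5\right)\right)^{2} + 14 \cdot 5 \left(-5\right)\right)^{2} = \left(-207 + \left(-25\right)^{2} + 14 \left(-25\right)\right)^{2} = \left(-207 + 625 - 350\right)^{2} = 68^{2} = 4624$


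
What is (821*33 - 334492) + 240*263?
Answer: -244279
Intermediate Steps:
(821*33 - 334492) + 240*263 = (27093 - 334492) + 63120 = -307399 + 63120 = -244279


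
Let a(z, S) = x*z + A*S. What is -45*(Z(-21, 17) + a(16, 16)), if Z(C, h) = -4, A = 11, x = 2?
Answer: -9180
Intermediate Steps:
a(z, S) = 2*z + 11*S
-45*(Z(-21, 17) + a(16, 16)) = -45*(-4 + (2*16 + 11*16)) = -45*(-4 + (32 + 176)) = -45*(-4 + 208) = -45*204 = -9180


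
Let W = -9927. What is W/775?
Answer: -9927/775 ≈ -12.809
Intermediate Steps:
W/775 = -9927/775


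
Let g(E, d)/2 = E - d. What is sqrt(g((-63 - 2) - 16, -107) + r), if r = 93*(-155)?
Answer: I*sqrt(14363) ≈ 119.85*I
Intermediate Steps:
g(E, d) = -2*d + 2*E (g(E, d) = 2*(E - d) = -2*d + 2*E)
r = -14415
sqrt(g((-63 - 2) - 16, -107) + r) = sqrt((-2*(-107) + 2*((-63 - 2) - 16)) - 14415) = sqrt((214 + 2*(-65 - 16)) - 14415) = sqrt((214 + 2*(-81)) - 14415) = sqrt((214 - 162) - 14415) = sqrt(52 - 14415) = sqrt(-14363) = I*sqrt(14363)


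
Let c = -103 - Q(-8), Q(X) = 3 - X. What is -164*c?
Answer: 18696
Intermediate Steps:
c = -114 (c = -103 - (3 - 1*(-8)) = -103 - (3 + 8) = -103 - 1*11 = -103 - 11 = -114)
-164*c = -164*(-114) = 18696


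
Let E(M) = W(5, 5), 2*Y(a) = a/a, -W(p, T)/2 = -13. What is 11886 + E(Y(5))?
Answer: 11912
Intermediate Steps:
W(p, T) = 26 (W(p, T) = -2*(-13) = 26)
Y(a) = ½ (Y(a) = (a/a)/2 = (½)*1 = ½)
E(M) = 26
11886 + E(Y(5)) = 11886 + 26 = 11912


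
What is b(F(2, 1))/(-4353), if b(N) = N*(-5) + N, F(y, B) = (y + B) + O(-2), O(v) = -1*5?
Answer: -8/4353 ≈ -0.0018378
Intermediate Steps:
O(v) = -5
F(y, B) = -5 + B + y (F(y, B) = (y + B) - 5 = (B + y) - 5 = -5 + B + y)
b(N) = -4*N (b(N) = -5*N + N = -4*N)
b(F(2, 1))/(-4353) = -4*(-5 + 1 + 2)/(-4353) = -4*(-2)*(-1/4353) = 8*(-1/4353) = -8/4353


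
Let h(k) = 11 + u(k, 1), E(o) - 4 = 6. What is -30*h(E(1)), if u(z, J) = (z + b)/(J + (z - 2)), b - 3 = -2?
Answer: -1100/3 ≈ -366.67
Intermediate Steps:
b = 1 (b = 3 - 2 = 1)
E(o) = 10 (E(o) = 4 + 6 = 10)
u(z, J) = (1 + z)/(-2 + J + z) (u(z, J) = (z + 1)/(J + (z - 2)) = (1 + z)/(J + (-2 + z)) = (1 + z)/(-2 + J + z))
h(k) = 11 + (1 + k)/(-1 + k) (h(k) = 11 + (1 + k)/(-2 + 1 + k) = 11 + (1 + k)/(-1 + k))
-30*h(E(1)) = -60*(-5 + 6*10)/(-1 + 10) = -60*(-5 + 60)/9 = -60*55/9 = -30*110/9 = -1100/3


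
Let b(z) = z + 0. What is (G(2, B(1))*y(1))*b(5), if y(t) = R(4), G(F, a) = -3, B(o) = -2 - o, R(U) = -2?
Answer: 30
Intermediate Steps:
b(z) = z
y(t) = -2
(G(2, B(1))*y(1))*b(5) = -3*(-2)*5 = 6*5 = 30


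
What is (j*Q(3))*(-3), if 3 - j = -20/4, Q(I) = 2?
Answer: -48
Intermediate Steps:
j = 8 (j = 3 - (-20)/4 = 3 - 1*(-5) = 3 + 5 = 8)
(j*Q(3))*(-3) = (8*2)*(-3) = 16*(-3) = -48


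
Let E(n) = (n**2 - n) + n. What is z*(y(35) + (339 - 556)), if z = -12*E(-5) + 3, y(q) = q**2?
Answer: -299376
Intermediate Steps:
E(n) = n**2
z = -297 (z = -12*(-5)**2 + 3 = -12*25 + 3 = -300 + 3 = -297)
z*(y(35) + (339 - 556)) = -297*(35**2 + (339 - 556)) = -297*(1225 - 217) = -297*1008 = -299376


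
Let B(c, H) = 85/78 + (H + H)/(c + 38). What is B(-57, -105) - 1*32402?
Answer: -48001769/1482 ≈ -32390.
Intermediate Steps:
B(c, H) = 85/78 + 2*H/(38 + c) (B(c, H) = 85*(1/78) + (2*H)/(38 + c) = 85/78 + 2*H/(38 + c))
B(-57, -105) - 1*32402 = (3230 + 85*(-57) + 156*(-105))/(78*(38 - 57)) - 1*32402 = (1/78)*(3230 - 4845 - 16380)/(-19) - 32402 = (1/78)*(-1/19)*(-17995) - 32402 = 17995/1482 - 32402 = -48001769/1482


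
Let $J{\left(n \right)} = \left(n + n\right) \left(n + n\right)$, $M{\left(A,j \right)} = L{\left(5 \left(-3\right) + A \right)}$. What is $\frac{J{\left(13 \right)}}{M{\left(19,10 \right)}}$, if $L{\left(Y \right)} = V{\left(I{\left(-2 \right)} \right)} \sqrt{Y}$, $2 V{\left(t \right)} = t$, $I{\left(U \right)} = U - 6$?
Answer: $- \frac{169}{2} \approx -84.5$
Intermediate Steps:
$I{\left(U \right)} = -6 + U$ ($I{\left(U \right)} = U - 6 = -6 + U$)
$V{\left(t \right)} = \frac{t}{2}$
$L{\left(Y \right)} = - 4 \sqrt{Y}$ ($L{\left(Y \right)} = \frac{-6 - 2}{2} \sqrt{Y} = \frac{1}{2} \left(-8\right) \sqrt{Y} = - 4 \sqrt{Y}$)
$M{\left(A,j \right)} = - 4 \sqrt{-15 + A}$ ($M{\left(A,j \right)} = - 4 \sqrt{5 \left(-3\right) + A} = - 4 \sqrt{-15 + A}$)
$J{\left(n \right)} = 4 n^{2}$ ($J{\left(n \right)} = 2 n 2 n = 4 n^{2}$)
$\frac{J{\left(13 \right)}}{M{\left(19,10 \right)}} = \frac{4 \cdot 13^{2}}{\left(-4\right) \sqrt{-15 + 19}} = \frac{4 \cdot 169}{\left(-4\right) \sqrt{4}} = \frac{676}{\left(-4\right) 2} = \frac{676}{-8} = 676 \left(- \frac{1}{8}\right) = - \frac{169}{2}$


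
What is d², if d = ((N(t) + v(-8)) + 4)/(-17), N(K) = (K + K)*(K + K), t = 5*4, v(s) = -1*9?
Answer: 2544025/289 ≈ 8802.9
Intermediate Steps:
v(s) = -9
t = 20
N(K) = 4*K² (N(K) = (2*K)*(2*K) = 4*K²)
d = -1595/17 (d = ((4*20² - 9) + 4)/(-17) = ((4*400 - 9) + 4)*(-1/17) = ((1600 - 9) + 4)*(-1/17) = (1591 + 4)*(-1/17) = 1595*(-1/17) = -1595/17 ≈ -93.823)
d² = (-1595/17)² = 2544025/289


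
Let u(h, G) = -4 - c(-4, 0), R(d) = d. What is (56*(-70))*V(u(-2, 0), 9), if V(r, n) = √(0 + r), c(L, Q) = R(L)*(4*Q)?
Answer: -7840*I ≈ -7840.0*I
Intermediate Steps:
c(L, Q) = 4*L*Q (c(L, Q) = L*(4*Q) = 4*L*Q)
u(h, G) = -4 (u(h, G) = -4 - 4*(-4)*0 = -4 - 1*0 = -4 + 0 = -4)
V(r, n) = √r
(56*(-70))*V(u(-2, 0), 9) = (56*(-70))*√(-4) = -7840*I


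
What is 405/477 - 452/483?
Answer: -2221/25599 ≈ -0.086761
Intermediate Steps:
405/477 - 452/483 = 405*(1/477) - 452*1/483 = 45/53 - 452/483 = -2221/25599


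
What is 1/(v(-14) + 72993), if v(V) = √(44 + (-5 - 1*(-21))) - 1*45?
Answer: 6079/443450887 - √15/2660705322 ≈ 1.3707e-5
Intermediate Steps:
v(V) = -45 + 2*√15 (v(V) = √(44 + (-5 + 21)) - 45 = √(44 + 16) - 45 = √60 - 45 = 2*√15 - 45 = -45 + 2*√15)
1/(v(-14) + 72993) = 1/((-45 + 2*√15) + 72993) = 1/(72948 + 2*√15)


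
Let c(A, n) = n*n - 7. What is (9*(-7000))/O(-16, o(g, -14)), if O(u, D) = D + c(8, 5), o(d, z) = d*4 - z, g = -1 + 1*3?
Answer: -1575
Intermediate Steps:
g = 2 (g = -1 + 3 = 2)
c(A, n) = -7 + n² (c(A, n) = n² - 7 = -7 + n²)
o(d, z) = -z + 4*d (o(d, z) = 4*d - z = -z + 4*d)
O(u, D) = 18 + D (O(u, D) = D + (-7 + 5²) = D + (-7 + 25) = D + 18 = 18 + D)
(9*(-7000))/O(-16, o(g, -14)) = (9*(-7000))/(18 + (-1*(-14) + 4*2)) = -63000/(18 + (14 + 8)) = -63000/(18 + 22) = -63000/40 = -63000*1/40 = -1575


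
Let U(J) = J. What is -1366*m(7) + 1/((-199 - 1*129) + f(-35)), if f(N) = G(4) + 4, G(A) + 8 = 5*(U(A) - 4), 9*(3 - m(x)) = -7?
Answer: -15419417/2988 ≈ -5160.4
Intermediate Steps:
m(x) = 34/9 (m(x) = 3 - ⅑*(-7) = 3 + 7/9 = 34/9)
G(A) = -28 + 5*A (G(A) = -8 + 5*(A - 4) = -8 + 5*(-4 + A) = -8 + (-20 + 5*A) = -28 + 5*A)
f(N) = -4 (f(N) = (-28 + 5*4) + 4 = (-28 + 20) + 4 = -8 + 4 = -4)
-1366*m(7) + 1/((-199 - 1*129) + f(-35)) = -1366*34/9 + 1/((-199 - 1*129) - 4) = -46444/9 + 1/((-199 - 129) - 4) = -46444/9 + 1/(-328 - 4) = -46444/9 + 1/(-332) = -46444/9 - 1/332 = -15419417/2988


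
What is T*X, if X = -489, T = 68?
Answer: -33252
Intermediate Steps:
T*X = 68*(-489) = -33252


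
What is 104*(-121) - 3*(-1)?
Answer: -12581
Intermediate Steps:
104*(-121) - 3*(-1) = -12584 + 3 = -12581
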